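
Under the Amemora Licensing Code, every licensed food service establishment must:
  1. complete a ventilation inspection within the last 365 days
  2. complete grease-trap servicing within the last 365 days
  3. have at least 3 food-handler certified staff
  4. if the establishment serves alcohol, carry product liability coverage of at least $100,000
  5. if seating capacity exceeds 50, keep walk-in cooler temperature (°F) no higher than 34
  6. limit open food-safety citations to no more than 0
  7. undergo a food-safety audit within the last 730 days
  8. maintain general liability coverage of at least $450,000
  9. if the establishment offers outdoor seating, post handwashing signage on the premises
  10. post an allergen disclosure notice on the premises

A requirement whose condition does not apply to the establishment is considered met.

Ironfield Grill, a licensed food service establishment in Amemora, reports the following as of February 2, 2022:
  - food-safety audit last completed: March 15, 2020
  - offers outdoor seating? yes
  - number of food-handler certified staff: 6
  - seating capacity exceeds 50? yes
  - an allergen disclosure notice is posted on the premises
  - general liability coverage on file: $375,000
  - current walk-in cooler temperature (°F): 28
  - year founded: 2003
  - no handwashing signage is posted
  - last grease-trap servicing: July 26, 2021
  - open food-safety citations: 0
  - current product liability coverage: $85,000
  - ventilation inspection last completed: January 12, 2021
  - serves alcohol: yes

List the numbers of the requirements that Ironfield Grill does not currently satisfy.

1. ventilation inspection 386 days ago vs limit 365 → not met
2. grease-trap servicing 191 days ago vs limit 365 → met
3. food-handler certified staff 6 ≥ 3 → met
4. condition 'serves alcohol' holds; product liability coverage $85,000 < $100,000 → not met
5. condition 'seating capacity exceeds 50' holds; walk-in cooler temperature (°F) 28 ≤ 34 → met
6. open food-safety citations 0 ≤ 0 → met
7. food-safety audit 689 days ago vs limit 730 → met
8. general liability coverage $375,000 < $450,000 → not met
9. condition 'offers outdoor seating' holds; handwashing signage absent → not met
10. allergen disclosure notice present → met
Not met: 1, 4, 8, 9

1, 4, 8, 9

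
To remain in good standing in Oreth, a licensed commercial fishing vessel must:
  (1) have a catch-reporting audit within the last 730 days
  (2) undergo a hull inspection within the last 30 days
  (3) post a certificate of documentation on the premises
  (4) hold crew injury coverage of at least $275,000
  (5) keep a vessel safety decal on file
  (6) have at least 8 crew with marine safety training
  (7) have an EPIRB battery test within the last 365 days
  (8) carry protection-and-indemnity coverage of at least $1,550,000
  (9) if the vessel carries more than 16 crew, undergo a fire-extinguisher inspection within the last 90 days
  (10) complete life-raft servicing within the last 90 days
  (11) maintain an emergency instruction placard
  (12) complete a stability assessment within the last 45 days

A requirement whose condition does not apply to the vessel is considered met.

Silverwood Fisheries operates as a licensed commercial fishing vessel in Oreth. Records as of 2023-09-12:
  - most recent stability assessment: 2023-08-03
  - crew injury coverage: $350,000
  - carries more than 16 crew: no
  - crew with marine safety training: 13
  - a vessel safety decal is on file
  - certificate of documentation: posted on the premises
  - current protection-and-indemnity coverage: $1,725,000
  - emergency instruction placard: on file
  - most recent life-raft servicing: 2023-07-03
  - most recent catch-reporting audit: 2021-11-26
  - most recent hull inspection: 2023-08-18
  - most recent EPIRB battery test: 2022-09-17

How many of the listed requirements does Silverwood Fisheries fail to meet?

1. catch-reporting audit 655 days ago vs limit 730 → met
2. hull inspection 25 days ago vs limit 30 → met
3. certificate of documentation present → met
4. crew injury coverage $350,000 ≥ $275,000 → met
5. vessel safety decal present → met
6. crew with marine safety training 13 ≥ 8 → met
7. EPIRB battery test 360 days ago vs limit 365 → met
8. protection-and-indemnity coverage $1,725,000 ≥ $1,550,000 → met
9. condition 'carries more than 16 crew' does not hold → requirement n/a → met
10. life-raft servicing 71 days ago vs limit 90 → met
11. emergency instruction placard present → met
12. stability assessment 40 days ago vs limit 45 → met
Not met: 0 of 12

0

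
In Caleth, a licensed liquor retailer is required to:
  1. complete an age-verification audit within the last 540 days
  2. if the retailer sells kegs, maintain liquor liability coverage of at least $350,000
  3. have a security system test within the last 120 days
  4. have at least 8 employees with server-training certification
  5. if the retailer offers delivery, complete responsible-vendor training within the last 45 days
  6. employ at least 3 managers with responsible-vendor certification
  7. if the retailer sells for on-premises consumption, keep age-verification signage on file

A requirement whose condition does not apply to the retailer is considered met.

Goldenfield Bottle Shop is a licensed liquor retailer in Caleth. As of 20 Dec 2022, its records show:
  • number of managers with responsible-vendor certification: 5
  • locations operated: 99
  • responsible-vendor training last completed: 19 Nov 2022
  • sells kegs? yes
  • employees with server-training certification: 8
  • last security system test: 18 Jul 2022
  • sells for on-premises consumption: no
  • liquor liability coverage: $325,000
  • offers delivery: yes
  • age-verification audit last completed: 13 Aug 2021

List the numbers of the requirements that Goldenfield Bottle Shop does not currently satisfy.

2, 3

1. age-verification audit 494 days ago vs limit 540 → met
2. condition 'sells kegs' holds; liquor liability coverage $325,000 < $350,000 → not met
3. security system test 155 days ago vs limit 120 → not met
4. employees with server-training certification 8 ≥ 8 → met
5. condition 'offers delivery' holds; responsible-vendor training 31 days ago vs limit 45 → met
6. managers with responsible-vendor certification 5 ≥ 3 → met
7. condition 'sells for on-premises consumption' does not hold → requirement n/a → met
Not met: 2, 3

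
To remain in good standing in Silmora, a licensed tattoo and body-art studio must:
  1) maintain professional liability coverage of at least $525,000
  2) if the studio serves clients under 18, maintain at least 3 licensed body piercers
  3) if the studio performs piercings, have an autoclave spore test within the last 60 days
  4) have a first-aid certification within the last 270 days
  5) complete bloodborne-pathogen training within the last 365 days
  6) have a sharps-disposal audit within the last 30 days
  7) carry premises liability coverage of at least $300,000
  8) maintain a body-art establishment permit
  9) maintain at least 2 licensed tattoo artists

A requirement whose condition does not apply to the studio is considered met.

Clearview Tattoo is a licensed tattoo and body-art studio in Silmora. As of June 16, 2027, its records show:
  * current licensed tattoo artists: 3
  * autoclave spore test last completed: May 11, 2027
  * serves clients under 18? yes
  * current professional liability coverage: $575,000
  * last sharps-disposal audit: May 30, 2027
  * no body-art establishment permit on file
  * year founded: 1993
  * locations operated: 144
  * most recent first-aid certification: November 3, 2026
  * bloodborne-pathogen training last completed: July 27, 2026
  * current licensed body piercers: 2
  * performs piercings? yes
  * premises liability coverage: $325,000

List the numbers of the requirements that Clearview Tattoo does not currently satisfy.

2, 8

1. professional liability coverage $575,000 ≥ $525,000 → met
2. condition 'serves clients under 18' holds; licensed body piercers 2 < 3 → not met
3. condition 'performs piercings' holds; autoclave spore test 36 days ago vs limit 60 → met
4. first-aid certification 225 days ago vs limit 270 → met
5. bloodborne-pathogen training 324 days ago vs limit 365 → met
6. sharps-disposal audit 17 days ago vs limit 30 → met
7. premises liability coverage $325,000 ≥ $300,000 → met
8. body-art establishment permit absent → not met
9. licensed tattoo artists 3 ≥ 2 → met
Not met: 2, 8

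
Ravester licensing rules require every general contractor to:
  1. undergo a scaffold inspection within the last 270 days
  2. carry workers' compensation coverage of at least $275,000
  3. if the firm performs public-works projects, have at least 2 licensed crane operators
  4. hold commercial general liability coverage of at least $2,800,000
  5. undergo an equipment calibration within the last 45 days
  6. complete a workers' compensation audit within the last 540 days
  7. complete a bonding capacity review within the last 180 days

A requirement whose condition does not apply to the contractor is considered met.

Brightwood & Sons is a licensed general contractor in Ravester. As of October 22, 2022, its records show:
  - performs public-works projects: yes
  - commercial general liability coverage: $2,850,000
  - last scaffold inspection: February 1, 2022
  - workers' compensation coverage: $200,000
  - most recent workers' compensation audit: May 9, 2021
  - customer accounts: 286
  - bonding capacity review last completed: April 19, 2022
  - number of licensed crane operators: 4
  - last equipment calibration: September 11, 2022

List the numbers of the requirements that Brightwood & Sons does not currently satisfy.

2, 7

1. scaffold inspection 263 days ago vs limit 270 → met
2. workers' compensation coverage $200,000 < $275,000 → not met
3. condition 'performs public-works projects' holds; licensed crane operators 4 ≥ 2 → met
4. commercial general liability coverage $2,850,000 ≥ $2,800,000 → met
5. equipment calibration 41 days ago vs limit 45 → met
6. workers' compensation audit 531 days ago vs limit 540 → met
7. bonding capacity review 186 days ago vs limit 180 → not met
Not met: 2, 7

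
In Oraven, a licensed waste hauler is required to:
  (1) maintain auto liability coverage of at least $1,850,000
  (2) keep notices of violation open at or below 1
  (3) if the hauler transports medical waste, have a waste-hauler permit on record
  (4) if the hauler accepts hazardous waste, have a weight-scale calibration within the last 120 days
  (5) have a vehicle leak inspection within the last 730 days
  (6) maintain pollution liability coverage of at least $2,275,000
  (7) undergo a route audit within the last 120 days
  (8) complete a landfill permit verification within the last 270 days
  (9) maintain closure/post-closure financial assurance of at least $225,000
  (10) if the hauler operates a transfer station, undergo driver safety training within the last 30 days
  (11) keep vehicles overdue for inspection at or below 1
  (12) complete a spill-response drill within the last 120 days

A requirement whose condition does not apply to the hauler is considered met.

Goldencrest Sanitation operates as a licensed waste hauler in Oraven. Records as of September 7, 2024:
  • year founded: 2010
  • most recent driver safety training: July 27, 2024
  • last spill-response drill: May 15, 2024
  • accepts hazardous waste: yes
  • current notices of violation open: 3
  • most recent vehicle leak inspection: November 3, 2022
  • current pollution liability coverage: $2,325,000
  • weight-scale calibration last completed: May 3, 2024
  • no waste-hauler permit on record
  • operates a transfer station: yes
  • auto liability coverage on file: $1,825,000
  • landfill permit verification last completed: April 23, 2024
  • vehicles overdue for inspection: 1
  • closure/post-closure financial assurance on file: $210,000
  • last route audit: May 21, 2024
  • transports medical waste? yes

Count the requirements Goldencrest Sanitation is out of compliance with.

1. auto liability coverage $1,825,000 < $1,850,000 → not met
2. notices of violation open 3 > 1 → not met
3. condition 'transports medical waste' holds; waste-hauler permit absent → not met
4. condition 'accepts hazardous waste' holds; weight-scale calibration 127 days ago vs limit 120 → not met
5. vehicle leak inspection 674 days ago vs limit 730 → met
6. pollution liability coverage $2,325,000 ≥ $2,275,000 → met
7. route audit 109 days ago vs limit 120 → met
8. landfill permit verification 137 days ago vs limit 270 → met
9. closure/post-closure financial assurance $210,000 < $225,000 → not met
10. condition 'operates a transfer station' holds; driver safety training 42 days ago vs limit 30 → not met
11. vehicles overdue for inspection 1 ≤ 1 → met
12. spill-response drill 115 days ago vs limit 120 → met
Not met: 6 of 12

6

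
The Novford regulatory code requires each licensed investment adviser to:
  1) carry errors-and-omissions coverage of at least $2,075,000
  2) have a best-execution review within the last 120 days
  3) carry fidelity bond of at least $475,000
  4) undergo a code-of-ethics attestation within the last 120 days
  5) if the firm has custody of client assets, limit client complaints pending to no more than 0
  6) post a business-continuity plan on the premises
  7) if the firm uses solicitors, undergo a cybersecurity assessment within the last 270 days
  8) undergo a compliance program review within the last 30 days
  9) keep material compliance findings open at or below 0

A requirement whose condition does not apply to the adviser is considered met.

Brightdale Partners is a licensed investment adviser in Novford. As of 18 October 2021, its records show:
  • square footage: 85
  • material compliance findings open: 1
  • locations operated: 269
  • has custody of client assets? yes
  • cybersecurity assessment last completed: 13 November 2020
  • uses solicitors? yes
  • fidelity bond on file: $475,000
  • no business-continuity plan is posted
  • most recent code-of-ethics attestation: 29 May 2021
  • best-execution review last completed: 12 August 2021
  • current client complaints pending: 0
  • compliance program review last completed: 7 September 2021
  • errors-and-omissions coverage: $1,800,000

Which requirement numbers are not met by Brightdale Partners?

1, 4, 6, 7, 8, 9

1. errors-and-omissions coverage $1,800,000 < $2,075,000 → not met
2. best-execution review 67 days ago vs limit 120 → met
3. fidelity bond $475,000 ≥ $475,000 → met
4. code-of-ethics attestation 142 days ago vs limit 120 → not met
5. condition 'has custody of client assets' holds; client complaints pending 0 ≤ 0 → met
6. business-continuity plan absent → not met
7. condition 'uses solicitors' holds; cybersecurity assessment 339 days ago vs limit 270 → not met
8. compliance program review 41 days ago vs limit 30 → not met
9. material compliance findings open 1 > 0 → not met
Not met: 1, 4, 6, 7, 8, 9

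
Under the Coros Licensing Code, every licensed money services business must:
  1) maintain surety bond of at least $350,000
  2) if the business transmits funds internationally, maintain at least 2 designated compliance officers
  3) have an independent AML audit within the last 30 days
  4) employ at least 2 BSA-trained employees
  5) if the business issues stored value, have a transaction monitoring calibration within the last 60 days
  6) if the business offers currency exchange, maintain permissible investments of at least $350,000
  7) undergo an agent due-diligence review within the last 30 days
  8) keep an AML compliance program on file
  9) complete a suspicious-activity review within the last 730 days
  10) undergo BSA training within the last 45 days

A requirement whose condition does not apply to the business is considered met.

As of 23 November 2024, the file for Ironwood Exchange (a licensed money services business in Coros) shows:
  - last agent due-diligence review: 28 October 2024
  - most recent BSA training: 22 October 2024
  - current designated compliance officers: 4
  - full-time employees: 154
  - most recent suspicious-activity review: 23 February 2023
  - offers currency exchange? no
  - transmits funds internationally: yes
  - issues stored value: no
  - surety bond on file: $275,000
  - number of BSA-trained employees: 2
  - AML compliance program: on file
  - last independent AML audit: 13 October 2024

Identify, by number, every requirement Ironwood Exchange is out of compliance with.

1. surety bond $275,000 < $350,000 → not met
2. condition 'transmits funds internationally' holds; designated compliance officers 4 ≥ 2 → met
3. independent AML audit 41 days ago vs limit 30 → not met
4. BSA-trained employees 2 ≥ 2 → met
5. condition 'issues stored value' does not hold → requirement n/a → met
6. condition 'offers currency exchange' does not hold → requirement n/a → met
7. agent due-diligence review 26 days ago vs limit 30 → met
8. AML compliance program present → met
9. suspicious-activity review 639 days ago vs limit 730 → met
10. BSA training 32 days ago vs limit 45 → met
Not met: 1, 3

1, 3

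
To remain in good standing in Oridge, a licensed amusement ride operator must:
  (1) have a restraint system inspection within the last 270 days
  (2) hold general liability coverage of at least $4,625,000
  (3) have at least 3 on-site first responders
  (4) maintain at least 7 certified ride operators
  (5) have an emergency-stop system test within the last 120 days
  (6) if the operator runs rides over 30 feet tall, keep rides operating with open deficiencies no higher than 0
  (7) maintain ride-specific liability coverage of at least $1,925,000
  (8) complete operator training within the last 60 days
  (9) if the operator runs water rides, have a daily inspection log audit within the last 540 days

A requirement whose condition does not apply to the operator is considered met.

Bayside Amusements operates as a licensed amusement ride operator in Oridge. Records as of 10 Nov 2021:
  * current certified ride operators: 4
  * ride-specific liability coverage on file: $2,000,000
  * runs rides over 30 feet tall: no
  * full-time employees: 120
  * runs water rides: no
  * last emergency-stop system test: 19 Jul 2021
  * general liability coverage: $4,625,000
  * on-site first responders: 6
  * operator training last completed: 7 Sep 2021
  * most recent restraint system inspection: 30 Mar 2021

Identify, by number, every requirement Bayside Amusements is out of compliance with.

4, 8

1. restraint system inspection 225 days ago vs limit 270 → met
2. general liability coverage $4,625,000 ≥ $4,625,000 → met
3. on-site first responders 6 ≥ 3 → met
4. certified ride operators 4 < 7 → not met
5. emergency-stop system test 114 days ago vs limit 120 → met
6. condition 'runs rides over 30 feet tall' does not hold → requirement n/a → met
7. ride-specific liability coverage $2,000,000 ≥ $1,925,000 → met
8. operator training 64 days ago vs limit 60 → not met
9. condition 'runs water rides' does not hold → requirement n/a → met
Not met: 4, 8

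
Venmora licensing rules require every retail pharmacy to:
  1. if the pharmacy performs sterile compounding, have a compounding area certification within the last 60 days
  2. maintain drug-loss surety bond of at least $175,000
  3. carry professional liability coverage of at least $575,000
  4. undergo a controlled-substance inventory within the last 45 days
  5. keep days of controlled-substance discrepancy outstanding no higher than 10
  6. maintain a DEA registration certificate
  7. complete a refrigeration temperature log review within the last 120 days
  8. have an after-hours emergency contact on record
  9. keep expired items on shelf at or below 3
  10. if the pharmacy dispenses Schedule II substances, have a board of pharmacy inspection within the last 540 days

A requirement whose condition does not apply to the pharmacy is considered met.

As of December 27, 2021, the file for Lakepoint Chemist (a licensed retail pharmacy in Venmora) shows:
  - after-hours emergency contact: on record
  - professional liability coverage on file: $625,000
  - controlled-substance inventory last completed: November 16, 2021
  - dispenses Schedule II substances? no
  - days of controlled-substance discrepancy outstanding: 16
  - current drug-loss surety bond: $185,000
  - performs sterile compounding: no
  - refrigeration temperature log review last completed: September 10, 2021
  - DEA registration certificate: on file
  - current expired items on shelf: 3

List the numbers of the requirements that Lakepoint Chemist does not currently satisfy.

1. condition 'performs sterile compounding' does not hold → requirement n/a → met
2. drug-loss surety bond $185,000 ≥ $175,000 → met
3. professional liability coverage $625,000 ≥ $575,000 → met
4. controlled-substance inventory 41 days ago vs limit 45 → met
5. days of controlled-substance discrepancy outstanding 16 > 10 → not met
6. DEA registration certificate present → met
7. refrigeration temperature log review 108 days ago vs limit 120 → met
8. after-hours emergency contact present → met
9. expired items on shelf 3 ≤ 3 → met
10. condition 'dispenses Schedule II substances' does not hold → requirement n/a → met
Not met: 5

5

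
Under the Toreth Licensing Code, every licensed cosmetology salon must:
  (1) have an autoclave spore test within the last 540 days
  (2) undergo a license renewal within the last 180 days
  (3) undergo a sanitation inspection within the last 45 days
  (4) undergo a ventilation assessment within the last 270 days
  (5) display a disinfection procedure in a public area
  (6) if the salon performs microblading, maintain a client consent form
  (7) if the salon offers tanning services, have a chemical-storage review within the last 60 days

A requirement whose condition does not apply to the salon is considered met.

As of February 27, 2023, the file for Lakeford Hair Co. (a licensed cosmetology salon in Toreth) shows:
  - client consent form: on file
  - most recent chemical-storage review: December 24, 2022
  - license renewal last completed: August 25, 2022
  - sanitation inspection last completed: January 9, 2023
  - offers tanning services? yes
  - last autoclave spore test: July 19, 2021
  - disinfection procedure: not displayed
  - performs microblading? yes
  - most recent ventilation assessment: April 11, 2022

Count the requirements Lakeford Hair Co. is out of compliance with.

6

1. autoclave spore test 588 days ago vs limit 540 → not met
2. license renewal 186 days ago vs limit 180 → not met
3. sanitation inspection 49 days ago vs limit 45 → not met
4. ventilation assessment 322 days ago vs limit 270 → not met
5. disinfection procedure absent → not met
6. condition 'performs microblading' holds; client consent form present → met
7. condition 'offers tanning services' holds; chemical-storage review 65 days ago vs limit 60 → not met
Not met: 6 of 7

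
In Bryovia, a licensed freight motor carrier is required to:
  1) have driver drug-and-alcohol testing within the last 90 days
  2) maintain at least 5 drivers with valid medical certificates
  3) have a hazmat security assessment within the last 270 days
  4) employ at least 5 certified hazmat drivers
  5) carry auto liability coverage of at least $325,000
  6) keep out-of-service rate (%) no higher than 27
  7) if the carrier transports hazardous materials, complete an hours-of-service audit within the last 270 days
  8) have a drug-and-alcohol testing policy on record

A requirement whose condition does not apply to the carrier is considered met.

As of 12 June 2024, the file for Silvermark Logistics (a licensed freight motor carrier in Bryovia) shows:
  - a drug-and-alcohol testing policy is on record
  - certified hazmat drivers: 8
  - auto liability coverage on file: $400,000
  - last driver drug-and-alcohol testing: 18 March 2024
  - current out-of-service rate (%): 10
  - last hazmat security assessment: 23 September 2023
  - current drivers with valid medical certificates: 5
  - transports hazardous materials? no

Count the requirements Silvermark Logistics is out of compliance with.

1. driver drug-and-alcohol testing 86 days ago vs limit 90 → met
2. drivers with valid medical certificates 5 ≥ 5 → met
3. hazmat security assessment 263 days ago vs limit 270 → met
4. certified hazmat drivers 8 ≥ 5 → met
5. auto liability coverage $400,000 ≥ $325,000 → met
6. out-of-service rate (%) 10 ≤ 27 → met
7. condition 'transports hazardous materials' does not hold → requirement n/a → met
8. drug-and-alcohol testing policy present → met
Not met: 0 of 8

0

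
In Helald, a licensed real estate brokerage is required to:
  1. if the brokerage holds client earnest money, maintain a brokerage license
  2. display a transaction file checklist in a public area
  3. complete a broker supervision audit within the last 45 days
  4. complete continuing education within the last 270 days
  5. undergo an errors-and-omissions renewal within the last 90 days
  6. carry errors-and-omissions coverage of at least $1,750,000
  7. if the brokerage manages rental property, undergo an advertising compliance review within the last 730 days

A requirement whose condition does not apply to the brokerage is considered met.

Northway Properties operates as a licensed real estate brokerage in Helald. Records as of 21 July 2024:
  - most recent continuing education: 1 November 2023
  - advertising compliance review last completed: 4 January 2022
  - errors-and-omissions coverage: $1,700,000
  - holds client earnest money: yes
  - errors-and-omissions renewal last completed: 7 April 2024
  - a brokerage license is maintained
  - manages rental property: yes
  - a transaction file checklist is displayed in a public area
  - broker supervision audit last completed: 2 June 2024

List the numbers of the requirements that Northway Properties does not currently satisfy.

3, 5, 6, 7

1. condition 'holds client earnest money' holds; brokerage license present → met
2. transaction file checklist present → met
3. broker supervision audit 49 days ago vs limit 45 → not met
4. continuing education 263 days ago vs limit 270 → met
5. errors-and-omissions renewal 105 days ago vs limit 90 → not met
6. errors-and-omissions coverage $1,700,000 < $1,750,000 → not met
7. condition 'manages rental property' holds; advertising compliance review 929 days ago vs limit 730 → not met
Not met: 3, 5, 6, 7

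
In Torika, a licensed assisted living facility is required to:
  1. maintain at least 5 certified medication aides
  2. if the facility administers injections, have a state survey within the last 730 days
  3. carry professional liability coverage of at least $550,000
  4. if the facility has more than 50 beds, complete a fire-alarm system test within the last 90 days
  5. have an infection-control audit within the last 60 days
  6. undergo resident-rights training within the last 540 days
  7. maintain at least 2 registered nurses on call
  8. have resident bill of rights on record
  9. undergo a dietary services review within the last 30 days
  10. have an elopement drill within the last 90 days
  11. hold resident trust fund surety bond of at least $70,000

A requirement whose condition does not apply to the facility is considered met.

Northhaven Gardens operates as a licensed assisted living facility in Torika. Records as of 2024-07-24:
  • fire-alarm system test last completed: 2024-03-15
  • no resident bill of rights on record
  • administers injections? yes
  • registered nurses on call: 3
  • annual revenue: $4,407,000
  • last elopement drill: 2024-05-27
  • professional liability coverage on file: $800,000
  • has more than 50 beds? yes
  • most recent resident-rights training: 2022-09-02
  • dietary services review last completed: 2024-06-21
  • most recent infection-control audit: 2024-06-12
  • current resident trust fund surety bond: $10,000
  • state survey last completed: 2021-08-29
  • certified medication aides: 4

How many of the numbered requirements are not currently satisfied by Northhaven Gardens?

7

1. certified medication aides 4 < 5 → not met
2. condition 'administers injections' holds; state survey 1060 days ago vs limit 730 → not met
3. professional liability coverage $800,000 ≥ $550,000 → met
4. condition 'has more than 50 beds' holds; fire-alarm system test 131 days ago vs limit 90 → not met
5. infection-control audit 42 days ago vs limit 60 → met
6. resident-rights training 691 days ago vs limit 540 → not met
7. registered nurses on call 3 ≥ 2 → met
8. resident bill of rights absent → not met
9. dietary services review 33 days ago vs limit 30 → not met
10. elopement drill 58 days ago vs limit 90 → met
11. resident trust fund surety bond $10,000 < $70,000 → not met
Not met: 7 of 11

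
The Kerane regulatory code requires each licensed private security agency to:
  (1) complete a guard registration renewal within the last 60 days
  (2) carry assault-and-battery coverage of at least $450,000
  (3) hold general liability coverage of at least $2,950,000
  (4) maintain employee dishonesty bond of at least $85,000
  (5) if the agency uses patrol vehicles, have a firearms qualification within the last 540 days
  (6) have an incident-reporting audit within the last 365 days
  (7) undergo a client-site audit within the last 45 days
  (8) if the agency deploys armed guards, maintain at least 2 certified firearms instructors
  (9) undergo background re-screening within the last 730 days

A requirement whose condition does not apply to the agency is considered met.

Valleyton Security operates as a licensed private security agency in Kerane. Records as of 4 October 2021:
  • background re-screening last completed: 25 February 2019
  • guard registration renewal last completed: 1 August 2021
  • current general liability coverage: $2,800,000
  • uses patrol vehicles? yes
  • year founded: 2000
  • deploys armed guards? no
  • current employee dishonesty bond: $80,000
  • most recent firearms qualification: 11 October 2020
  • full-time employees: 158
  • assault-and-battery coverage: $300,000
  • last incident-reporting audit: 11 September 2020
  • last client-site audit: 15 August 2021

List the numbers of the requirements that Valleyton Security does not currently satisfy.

1, 2, 3, 4, 6, 7, 9

1. guard registration renewal 64 days ago vs limit 60 → not met
2. assault-and-battery coverage $300,000 < $450,000 → not met
3. general liability coverage $2,800,000 < $2,950,000 → not met
4. employee dishonesty bond $80,000 < $85,000 → not met
5. condition 'uses patrol vehicles' holds; firearms qualification 358 days ago vs limit 540 → met
6. incident-reporting audit 388 days ago vs limit 365 → not met
7. client-site audit 50 days ago vs limit 45 → not met
8. condition 'deploys armed guards' does not hold → requirement n/a → met
9. background re-screening 952 days ago vs limit 730 → not met
Not met: 1, 2, 3, 4, 6, 7, 9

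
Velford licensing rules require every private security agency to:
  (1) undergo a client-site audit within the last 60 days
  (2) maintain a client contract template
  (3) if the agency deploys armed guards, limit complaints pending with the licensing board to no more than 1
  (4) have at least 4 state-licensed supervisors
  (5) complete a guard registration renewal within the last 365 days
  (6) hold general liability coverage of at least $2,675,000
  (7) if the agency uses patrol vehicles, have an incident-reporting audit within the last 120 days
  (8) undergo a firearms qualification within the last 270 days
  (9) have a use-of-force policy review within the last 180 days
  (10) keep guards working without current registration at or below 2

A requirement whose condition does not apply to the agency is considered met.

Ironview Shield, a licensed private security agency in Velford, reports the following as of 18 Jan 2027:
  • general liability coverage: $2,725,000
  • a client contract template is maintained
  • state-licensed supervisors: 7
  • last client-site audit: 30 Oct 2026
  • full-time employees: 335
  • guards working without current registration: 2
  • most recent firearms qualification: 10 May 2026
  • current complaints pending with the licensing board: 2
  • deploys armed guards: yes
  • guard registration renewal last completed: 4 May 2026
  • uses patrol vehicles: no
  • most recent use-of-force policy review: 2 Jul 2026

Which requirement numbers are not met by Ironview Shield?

1. client-site audit 80 days ago vs limit 60 → not met
2. client contract template present → met
3. condition 'deploys armed guards' holds; complaints pending with the licensing board 2 > 1 → not met
4. state-licensed supervisors 7 ≥ 4 → met
5. guard registration renewal 259 days ago vs limit 365 → met
6. general liability coverage $2,725,000 ≥ $2,675,000 → met
7. condition 'uses patrol vehicles' does not hold → requirement n/a → met
8. firearms qualification 253 days ago vs limit 270 → met
9. use-of-force policy review 200 days ago vs limit 180 → not met
10. guards working without current registration 2 ≤ 2 → met
Not met: 1, 3, 9

1, 3, 9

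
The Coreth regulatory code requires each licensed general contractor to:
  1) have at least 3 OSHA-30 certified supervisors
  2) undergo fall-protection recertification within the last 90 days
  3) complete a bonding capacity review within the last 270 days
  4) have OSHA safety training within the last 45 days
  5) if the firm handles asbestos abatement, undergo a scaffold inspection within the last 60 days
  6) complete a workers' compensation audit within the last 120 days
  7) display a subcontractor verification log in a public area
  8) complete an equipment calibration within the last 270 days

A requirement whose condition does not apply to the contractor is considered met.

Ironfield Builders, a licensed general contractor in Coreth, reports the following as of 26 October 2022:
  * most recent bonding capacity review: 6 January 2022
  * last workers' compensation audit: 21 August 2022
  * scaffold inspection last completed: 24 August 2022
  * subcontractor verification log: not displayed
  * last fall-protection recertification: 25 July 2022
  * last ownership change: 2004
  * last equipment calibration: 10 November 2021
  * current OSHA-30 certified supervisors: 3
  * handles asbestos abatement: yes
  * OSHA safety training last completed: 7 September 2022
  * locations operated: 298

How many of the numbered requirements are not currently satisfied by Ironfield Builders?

1. OSHA-30 certified supervisors 3 ≥ 3 → met
2. fall-protection recertification 93 days ago vs limit 90 → not met
3. bonding capacity review 293 days ago vs limit 270 → not met
4. OSHA safety training 49 days ago vs limit 45 → not met
5. condition 'handles asbestos abatement' holds; scaffold inspection 63 days ago vs limit 60 → not met
6. workers' compensation audit 66 days ago vs limit 120 → met
7. subcontractor verification log absent → not met
8. equipment calibration 350 days ago vs limit 270 → not met
Not met: 6 of 8

6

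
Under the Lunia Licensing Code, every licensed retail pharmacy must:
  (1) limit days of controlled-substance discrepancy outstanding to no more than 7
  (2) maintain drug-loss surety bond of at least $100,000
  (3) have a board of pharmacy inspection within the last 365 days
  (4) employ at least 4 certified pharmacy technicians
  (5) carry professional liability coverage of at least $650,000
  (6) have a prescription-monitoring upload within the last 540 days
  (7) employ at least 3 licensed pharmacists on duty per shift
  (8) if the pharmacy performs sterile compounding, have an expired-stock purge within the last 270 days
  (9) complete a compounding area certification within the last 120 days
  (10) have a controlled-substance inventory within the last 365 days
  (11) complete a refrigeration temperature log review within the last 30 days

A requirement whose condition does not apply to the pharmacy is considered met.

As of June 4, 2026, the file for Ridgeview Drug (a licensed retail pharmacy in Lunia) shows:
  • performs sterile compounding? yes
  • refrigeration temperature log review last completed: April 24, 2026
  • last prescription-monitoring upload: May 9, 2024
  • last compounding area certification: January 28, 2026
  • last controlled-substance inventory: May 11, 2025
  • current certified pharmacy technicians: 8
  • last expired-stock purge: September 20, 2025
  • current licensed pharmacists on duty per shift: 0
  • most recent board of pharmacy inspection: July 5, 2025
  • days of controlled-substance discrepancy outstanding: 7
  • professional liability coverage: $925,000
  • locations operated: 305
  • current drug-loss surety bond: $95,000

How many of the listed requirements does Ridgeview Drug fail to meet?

1. days of controlled-substance discrepancy outstanding 7 ≤ 7 → met
2. drug-loss surety bond $95,000 < $100,000 → not met
3. board of pharmacy inspection 334 days ago vs limit 365 → met
4. certified pharmacy technicians 8 ≥ 4 → met
5. professional liability coverage $925,000 ≥ $650,000 → met
6. prescription-monitoring upload 756 days ago vs limit 540 → not met
7. licensed pharmacists on duty per shift 0 < 3 → not met
8. condition 'performs sterile compounding' holds; expired-stock purge 257 days ago vs limit 270 → met
9. compounding area certification 127 days ago vs limit 120 → not met
10. controlled-substance inventory 389 days ago vs limit 365 → not met
11. refrigeration temperature log review 41 days ago vs limit 30 → not met
Not met: 6 of 11

6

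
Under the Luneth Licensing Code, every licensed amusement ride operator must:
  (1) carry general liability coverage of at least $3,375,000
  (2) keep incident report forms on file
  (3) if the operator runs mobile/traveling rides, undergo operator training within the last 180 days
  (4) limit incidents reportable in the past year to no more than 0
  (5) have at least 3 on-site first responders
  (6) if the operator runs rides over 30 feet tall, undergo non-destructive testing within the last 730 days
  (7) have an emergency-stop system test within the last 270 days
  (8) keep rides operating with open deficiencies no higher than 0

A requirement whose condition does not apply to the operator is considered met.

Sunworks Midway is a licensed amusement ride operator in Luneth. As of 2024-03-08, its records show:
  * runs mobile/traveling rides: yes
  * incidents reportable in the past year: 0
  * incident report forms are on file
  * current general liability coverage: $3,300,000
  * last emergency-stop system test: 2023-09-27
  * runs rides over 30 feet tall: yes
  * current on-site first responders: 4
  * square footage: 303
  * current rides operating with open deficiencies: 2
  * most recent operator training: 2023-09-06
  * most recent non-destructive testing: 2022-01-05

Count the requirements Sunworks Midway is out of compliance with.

4

1. general liability coverage $3,300,000 < $3,375,000 → not met
2. incident report forms present → met
3. condition 'runs mobile/traveling rides' holds; operator training 184 days ago vs limit 180 → not met
4. incidents reportable in the past year 0 ≤ 0 → met
5. on-site first responders 4 ≥ 3 → met
6. condition 'runs rides over 30 feet tall' holds; non-destructive testing 793 days ago vs limit 730 → not met
7. emergency-stop system test 163 days ago vs limit 270 → met
8. rides operating with open deficiencies 2 > 0 → not met
Not met: 4 of 8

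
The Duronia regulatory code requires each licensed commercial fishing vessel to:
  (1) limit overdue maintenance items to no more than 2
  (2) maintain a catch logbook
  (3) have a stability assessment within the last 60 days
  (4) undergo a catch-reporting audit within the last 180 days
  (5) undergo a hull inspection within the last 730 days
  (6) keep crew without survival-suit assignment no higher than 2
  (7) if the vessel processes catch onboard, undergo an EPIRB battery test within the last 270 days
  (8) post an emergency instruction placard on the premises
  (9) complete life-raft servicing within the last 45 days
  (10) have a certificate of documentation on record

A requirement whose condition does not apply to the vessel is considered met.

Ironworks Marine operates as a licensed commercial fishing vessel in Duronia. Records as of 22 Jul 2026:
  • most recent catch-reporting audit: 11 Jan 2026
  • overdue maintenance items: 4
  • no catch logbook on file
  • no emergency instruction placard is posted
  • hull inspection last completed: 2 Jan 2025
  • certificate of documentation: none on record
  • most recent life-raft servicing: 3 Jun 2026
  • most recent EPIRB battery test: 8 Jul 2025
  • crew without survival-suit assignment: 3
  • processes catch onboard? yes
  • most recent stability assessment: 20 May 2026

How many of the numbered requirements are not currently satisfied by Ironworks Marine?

9

1. overdue maintenance items 4 > 2 → not met
2. catch logbook absent → not met
3. stability assessment 63 days ago vs limit 60 → not met
4. catch-reporting audit 192 days ago vs limit 180 → not met
5. hull inspection 566 days ago vs limit 730 → met
6. crew without survival-suit assignment 3 > 2 → not met
7. condition 'processes catch onboard' holds; EPIRB battery test 379 days ago vs limit 270 → not met
8. emergency instruction placard absent → not met
9. life-raft servicing 49 days ago vs limit 45 → not met
10. certificate of documentation absent → not met
Not met: 9 of 10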